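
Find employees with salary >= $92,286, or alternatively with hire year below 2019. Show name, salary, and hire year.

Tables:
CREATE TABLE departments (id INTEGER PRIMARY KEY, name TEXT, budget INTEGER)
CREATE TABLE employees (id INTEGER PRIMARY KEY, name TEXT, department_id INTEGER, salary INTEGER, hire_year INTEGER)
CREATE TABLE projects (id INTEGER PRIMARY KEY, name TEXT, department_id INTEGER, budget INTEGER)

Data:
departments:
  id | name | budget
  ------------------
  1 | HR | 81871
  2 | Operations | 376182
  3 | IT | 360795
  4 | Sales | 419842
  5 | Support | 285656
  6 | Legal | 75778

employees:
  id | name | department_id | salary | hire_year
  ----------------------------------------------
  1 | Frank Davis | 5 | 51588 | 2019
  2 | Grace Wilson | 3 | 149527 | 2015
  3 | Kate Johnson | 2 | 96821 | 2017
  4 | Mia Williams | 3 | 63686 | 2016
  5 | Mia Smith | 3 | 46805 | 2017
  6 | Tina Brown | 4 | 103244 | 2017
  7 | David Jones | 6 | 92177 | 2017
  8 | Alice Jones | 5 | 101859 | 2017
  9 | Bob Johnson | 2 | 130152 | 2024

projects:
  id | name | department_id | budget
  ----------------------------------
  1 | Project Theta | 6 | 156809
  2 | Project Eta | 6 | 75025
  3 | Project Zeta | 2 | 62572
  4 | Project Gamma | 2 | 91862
SELECT name, salary, hire_year FROM employees WHERE salary >= 92286 OR hire_year < 2019

Execution result:
name | salary | hire_year
Grace Wilson | 149527 | 2015
Kate Johnson | 96821 | 2017
Mia Williams | 63686 | 2016
Mia Smith | 46805 | 2017
Tina Brown | 103244 | 2017
David Jones | 92177 | 2017
Alice Jones | 101859 | 2017
Bob Johnson | 130152 | 2024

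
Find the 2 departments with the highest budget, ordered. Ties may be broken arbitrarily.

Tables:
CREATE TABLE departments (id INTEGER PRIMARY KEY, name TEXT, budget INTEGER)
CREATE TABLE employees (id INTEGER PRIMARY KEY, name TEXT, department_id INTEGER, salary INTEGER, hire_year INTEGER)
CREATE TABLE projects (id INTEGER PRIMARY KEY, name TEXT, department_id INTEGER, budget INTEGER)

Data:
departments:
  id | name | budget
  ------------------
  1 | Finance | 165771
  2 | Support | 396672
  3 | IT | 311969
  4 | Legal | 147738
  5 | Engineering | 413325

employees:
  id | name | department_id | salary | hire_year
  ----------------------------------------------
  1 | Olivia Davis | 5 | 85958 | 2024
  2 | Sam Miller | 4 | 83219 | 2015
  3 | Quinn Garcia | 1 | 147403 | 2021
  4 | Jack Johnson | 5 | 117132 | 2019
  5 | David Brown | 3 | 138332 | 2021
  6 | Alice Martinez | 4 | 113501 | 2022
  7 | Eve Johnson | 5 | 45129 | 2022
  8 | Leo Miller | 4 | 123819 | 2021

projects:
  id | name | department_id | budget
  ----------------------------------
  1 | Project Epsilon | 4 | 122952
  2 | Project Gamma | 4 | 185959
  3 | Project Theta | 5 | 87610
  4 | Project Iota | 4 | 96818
SELECT name, budget FROM departments ORDER BY budget DESC LIMIT 2

Execution result:
name | budget
Engineering | 413325
Support | 396672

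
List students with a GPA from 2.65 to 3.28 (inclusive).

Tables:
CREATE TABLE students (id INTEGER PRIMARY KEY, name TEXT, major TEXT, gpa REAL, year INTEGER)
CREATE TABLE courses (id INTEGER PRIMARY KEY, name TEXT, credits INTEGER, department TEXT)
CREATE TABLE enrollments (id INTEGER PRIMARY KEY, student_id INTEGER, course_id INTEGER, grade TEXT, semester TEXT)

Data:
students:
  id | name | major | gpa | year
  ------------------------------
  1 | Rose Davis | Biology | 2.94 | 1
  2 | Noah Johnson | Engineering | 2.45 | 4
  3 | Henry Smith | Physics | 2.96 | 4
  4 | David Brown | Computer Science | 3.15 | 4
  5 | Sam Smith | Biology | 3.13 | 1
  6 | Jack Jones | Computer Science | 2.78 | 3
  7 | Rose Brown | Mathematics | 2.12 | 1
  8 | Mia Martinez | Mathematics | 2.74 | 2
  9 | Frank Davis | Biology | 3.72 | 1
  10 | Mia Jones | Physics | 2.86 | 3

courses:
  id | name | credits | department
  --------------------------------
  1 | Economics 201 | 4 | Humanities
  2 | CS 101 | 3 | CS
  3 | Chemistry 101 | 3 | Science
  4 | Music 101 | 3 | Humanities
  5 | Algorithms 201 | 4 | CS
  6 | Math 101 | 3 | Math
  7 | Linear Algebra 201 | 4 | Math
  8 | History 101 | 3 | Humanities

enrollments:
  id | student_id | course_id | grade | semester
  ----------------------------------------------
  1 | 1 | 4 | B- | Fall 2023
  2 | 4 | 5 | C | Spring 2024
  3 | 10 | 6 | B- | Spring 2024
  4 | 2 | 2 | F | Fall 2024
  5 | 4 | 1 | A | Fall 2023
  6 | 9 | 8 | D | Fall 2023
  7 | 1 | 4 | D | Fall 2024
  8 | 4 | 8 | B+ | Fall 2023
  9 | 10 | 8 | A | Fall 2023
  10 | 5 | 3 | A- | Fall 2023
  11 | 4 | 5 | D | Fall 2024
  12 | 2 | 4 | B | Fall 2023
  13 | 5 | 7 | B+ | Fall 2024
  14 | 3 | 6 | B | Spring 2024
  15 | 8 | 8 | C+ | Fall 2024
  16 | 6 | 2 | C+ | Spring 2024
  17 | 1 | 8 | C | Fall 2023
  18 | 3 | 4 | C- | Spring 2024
SELECT name, gpa FROM students WHERE gpa BETWEEN 2.65 AND 3.28

Execution result:
name | gpa
Rose Davis | 2.94
Henry Smith | 2.96
David Brown | 3.15
Sam Smith | 3.13
Jack Jones | 2.78
Mia Martinez | 2.74
Mia Jones | 2.86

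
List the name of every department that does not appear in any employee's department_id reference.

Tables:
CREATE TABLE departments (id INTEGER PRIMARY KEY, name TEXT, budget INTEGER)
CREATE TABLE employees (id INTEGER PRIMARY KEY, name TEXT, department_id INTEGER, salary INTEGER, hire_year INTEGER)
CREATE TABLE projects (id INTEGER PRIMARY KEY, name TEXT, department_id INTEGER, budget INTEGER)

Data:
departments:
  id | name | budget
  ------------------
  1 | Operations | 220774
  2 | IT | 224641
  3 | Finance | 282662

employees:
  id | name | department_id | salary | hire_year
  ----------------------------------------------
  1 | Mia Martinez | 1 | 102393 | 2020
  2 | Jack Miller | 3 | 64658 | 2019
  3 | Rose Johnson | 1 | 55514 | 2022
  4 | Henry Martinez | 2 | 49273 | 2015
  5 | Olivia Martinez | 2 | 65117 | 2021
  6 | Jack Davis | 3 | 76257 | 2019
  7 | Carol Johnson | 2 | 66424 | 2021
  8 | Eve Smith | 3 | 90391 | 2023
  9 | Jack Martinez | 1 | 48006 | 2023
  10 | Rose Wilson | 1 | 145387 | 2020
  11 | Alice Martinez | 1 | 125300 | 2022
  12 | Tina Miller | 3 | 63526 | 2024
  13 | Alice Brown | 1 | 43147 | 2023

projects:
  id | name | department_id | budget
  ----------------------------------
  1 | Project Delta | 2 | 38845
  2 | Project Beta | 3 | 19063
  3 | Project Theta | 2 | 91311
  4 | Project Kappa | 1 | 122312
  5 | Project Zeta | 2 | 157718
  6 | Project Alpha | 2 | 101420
SELECT p.name FROM departments p LEFT JOIN employees c ON c.department_id = p.id WHERE c.id IS NULL

Execution result:
(no rows)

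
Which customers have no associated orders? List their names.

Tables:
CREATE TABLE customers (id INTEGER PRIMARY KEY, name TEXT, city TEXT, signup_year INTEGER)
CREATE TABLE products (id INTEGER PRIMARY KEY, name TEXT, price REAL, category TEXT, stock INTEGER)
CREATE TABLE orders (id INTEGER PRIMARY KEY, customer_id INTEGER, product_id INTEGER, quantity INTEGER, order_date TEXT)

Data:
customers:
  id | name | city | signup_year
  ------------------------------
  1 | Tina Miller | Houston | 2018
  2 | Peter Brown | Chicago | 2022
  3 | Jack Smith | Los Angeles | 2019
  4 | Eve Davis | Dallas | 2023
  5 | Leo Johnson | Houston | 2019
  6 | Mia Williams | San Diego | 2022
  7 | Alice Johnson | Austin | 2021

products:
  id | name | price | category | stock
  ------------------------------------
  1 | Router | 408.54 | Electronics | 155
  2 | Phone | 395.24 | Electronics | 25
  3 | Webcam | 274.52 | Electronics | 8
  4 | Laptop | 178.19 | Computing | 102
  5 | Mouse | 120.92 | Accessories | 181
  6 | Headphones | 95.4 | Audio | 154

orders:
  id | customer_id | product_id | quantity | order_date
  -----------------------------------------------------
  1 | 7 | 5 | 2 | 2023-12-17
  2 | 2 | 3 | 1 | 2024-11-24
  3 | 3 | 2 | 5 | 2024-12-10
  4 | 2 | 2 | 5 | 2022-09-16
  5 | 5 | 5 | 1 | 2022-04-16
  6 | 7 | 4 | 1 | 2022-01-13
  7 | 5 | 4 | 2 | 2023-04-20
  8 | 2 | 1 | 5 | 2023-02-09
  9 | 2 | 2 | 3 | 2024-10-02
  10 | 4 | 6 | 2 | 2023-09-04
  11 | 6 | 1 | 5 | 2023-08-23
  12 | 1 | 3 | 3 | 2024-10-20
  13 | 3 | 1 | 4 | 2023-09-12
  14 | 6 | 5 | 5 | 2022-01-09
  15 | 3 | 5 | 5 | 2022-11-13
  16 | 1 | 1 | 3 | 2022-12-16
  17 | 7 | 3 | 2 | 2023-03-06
SELECT p.name FROM customers p LEFT JOIN orders c ON c.customer_id = p.id WHERE c.id IS NULL

Execution result:
(no rows)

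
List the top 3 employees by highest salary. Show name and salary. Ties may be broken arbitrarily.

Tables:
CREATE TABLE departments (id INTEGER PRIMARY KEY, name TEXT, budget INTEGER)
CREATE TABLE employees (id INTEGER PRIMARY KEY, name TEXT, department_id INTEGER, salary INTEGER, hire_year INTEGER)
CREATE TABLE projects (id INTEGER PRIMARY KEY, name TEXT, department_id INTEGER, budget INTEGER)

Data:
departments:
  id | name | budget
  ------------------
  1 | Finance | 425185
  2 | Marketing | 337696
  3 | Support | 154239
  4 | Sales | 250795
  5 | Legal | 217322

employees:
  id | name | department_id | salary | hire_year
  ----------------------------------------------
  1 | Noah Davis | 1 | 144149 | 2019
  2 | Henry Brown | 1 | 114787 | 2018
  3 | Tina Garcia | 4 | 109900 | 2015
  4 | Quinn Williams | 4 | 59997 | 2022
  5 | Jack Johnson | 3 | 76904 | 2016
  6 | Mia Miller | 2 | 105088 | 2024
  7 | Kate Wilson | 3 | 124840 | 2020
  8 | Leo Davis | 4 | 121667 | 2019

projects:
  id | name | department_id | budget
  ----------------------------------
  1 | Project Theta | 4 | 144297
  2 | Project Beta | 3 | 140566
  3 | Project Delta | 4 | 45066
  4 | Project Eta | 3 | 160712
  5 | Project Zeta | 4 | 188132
SELECT name, salary FROM employees ORDER BY salary DESC LIMIT 3

Execution result:
name | salary
Noah Davis | 144149
Kate Wilson | 124840
Leo Davis | 121667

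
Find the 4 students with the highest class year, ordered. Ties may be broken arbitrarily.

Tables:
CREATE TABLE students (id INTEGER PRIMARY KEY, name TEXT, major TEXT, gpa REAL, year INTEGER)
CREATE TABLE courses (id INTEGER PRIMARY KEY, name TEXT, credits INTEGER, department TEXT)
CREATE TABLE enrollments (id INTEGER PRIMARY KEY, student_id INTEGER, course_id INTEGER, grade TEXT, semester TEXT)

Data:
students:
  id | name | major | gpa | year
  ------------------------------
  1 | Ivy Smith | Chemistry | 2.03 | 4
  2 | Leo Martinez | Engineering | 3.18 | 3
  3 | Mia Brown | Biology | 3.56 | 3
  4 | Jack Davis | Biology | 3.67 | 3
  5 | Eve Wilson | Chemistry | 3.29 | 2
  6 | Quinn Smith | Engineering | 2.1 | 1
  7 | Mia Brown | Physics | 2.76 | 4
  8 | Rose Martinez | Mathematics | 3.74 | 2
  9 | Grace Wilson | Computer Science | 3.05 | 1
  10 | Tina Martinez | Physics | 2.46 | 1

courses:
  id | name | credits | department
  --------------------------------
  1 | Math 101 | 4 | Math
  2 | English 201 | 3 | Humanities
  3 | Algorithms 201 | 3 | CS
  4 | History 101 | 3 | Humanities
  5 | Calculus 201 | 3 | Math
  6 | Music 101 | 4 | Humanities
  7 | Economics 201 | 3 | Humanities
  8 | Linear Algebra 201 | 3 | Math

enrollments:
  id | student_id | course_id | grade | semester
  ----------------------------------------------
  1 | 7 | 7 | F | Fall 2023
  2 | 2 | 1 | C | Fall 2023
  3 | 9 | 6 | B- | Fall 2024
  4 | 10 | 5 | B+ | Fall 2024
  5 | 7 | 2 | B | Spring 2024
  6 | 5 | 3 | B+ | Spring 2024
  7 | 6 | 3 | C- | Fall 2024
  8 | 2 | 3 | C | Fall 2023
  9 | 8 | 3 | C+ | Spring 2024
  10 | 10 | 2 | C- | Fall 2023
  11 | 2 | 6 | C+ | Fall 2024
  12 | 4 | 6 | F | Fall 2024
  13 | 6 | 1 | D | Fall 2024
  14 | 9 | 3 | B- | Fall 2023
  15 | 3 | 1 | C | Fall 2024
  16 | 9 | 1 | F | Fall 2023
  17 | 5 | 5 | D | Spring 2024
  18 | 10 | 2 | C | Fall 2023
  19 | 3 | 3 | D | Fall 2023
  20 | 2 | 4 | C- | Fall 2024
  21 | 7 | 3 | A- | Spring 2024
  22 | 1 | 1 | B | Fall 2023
SELECT name, year FROM students ORDER BY year DESC LIMIT 4

Execution result:
name | year
Ivy Smith | 4
Mia Brown | 4
Leo Martinez | 3
Mia Brown | 3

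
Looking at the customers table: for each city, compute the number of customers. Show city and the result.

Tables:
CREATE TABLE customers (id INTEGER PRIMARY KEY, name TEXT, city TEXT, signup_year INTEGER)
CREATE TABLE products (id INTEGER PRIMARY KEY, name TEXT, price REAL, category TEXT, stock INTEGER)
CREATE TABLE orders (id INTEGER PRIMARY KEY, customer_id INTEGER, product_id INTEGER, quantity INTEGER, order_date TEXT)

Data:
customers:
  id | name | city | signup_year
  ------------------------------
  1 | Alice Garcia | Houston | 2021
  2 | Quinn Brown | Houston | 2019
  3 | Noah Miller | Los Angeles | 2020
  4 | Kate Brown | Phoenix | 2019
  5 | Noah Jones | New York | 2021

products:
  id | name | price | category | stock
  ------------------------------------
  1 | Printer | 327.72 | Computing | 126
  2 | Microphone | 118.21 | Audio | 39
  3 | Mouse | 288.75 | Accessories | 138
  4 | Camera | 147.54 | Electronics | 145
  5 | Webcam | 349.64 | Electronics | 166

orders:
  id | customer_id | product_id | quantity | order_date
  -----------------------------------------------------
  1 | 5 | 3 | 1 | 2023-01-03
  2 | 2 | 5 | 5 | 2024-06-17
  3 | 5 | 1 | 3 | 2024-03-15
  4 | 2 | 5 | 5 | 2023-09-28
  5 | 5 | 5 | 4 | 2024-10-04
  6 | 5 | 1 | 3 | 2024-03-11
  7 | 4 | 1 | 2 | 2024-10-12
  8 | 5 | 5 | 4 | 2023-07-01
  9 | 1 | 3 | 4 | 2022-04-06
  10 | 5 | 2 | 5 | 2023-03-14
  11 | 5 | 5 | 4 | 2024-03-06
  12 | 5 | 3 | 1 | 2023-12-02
SELECT city, COUNT(*) AS n FROM customers GROUP BY city

Execution result:
city | n
Houston | 2
Los Angeles | 1
New York | 1
Phoenix | 1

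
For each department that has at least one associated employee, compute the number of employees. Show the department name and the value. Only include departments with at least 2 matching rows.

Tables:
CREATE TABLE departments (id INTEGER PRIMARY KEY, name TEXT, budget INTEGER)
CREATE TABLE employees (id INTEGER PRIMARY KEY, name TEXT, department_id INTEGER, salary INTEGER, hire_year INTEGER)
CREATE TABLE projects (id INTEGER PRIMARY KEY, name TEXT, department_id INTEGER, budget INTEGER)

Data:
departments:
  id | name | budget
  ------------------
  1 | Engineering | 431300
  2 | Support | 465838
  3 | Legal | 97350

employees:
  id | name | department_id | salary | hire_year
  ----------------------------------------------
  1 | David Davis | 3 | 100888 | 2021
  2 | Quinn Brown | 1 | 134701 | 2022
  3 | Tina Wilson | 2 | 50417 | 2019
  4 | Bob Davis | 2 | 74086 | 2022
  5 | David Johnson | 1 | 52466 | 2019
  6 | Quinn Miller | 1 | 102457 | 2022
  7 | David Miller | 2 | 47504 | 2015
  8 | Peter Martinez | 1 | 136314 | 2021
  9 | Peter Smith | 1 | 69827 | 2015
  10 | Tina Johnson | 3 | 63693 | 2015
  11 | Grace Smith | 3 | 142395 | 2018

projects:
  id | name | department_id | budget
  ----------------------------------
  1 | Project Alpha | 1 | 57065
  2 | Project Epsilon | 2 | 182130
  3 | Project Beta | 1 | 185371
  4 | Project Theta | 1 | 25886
SELECT p.name, COUNT(*) AS n FROM employees c JOIN departments p ON c.department_id = p.id GROUP BY p.id, p.name HAVING COUNT(*) >= 2

Execution result:
name | n
Engineering | 5
Support | 3
Legal | 3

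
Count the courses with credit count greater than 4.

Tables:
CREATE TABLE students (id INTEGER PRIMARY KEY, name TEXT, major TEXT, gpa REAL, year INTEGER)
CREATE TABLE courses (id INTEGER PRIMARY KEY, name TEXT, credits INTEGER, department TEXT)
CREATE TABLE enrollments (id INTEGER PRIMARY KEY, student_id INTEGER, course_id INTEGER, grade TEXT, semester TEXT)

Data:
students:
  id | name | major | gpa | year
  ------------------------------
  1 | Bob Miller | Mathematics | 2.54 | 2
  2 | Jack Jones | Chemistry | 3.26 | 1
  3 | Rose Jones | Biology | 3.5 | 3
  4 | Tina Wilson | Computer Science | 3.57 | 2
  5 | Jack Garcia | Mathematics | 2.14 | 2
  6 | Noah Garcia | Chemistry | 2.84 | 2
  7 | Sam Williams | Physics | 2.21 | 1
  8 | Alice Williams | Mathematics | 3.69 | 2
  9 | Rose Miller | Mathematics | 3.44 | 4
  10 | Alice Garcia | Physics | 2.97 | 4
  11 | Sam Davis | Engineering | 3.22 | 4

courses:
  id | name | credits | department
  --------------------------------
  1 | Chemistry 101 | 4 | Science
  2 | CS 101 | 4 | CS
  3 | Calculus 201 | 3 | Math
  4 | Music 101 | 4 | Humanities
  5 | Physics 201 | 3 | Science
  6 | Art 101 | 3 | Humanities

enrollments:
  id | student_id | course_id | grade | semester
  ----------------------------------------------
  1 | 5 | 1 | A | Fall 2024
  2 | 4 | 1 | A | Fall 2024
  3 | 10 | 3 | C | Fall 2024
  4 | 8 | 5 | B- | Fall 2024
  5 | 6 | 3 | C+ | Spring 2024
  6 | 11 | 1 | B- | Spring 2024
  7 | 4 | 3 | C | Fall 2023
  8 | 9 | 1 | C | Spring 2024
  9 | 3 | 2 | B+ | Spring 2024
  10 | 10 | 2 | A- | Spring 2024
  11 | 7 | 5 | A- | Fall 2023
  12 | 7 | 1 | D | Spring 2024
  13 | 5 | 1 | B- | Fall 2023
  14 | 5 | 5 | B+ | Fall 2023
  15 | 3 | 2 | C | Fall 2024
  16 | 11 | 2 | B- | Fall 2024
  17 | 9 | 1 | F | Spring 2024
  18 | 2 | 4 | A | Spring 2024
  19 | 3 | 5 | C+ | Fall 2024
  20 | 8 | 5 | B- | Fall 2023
SELECT COUNT(*) FROM courses WHERE credits > 4

Execution result:
0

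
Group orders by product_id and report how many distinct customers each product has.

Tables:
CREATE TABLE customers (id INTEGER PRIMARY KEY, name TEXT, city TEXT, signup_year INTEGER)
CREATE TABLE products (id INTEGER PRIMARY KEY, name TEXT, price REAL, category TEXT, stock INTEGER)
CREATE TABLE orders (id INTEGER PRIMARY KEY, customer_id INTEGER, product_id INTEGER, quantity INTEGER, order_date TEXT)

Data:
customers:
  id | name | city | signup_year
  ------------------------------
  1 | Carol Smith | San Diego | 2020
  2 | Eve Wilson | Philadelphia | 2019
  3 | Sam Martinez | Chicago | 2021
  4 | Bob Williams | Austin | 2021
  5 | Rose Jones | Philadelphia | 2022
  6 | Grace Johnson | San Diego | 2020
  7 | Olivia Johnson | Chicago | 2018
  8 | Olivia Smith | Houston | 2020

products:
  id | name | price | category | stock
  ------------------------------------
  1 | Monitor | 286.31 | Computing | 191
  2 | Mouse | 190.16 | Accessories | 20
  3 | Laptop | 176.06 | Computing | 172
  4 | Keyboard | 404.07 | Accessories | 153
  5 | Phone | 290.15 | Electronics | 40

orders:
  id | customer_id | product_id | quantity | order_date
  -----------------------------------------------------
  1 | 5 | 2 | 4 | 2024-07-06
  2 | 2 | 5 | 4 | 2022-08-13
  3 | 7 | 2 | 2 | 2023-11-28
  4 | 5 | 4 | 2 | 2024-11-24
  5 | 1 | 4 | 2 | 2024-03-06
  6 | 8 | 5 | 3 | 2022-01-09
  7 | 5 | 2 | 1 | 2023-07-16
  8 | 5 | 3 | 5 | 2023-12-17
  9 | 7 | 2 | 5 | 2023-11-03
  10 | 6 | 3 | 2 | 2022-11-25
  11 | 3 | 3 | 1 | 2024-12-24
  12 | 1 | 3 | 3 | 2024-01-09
SELECT product_id, COUNT(DISTINCT customer_id) AS distinct_customer_count FROM orders GROUP BY product_id

Execution result:
product_id | distinct_customer_count
2 | 2
3 | 4
4 | 2
5 | 2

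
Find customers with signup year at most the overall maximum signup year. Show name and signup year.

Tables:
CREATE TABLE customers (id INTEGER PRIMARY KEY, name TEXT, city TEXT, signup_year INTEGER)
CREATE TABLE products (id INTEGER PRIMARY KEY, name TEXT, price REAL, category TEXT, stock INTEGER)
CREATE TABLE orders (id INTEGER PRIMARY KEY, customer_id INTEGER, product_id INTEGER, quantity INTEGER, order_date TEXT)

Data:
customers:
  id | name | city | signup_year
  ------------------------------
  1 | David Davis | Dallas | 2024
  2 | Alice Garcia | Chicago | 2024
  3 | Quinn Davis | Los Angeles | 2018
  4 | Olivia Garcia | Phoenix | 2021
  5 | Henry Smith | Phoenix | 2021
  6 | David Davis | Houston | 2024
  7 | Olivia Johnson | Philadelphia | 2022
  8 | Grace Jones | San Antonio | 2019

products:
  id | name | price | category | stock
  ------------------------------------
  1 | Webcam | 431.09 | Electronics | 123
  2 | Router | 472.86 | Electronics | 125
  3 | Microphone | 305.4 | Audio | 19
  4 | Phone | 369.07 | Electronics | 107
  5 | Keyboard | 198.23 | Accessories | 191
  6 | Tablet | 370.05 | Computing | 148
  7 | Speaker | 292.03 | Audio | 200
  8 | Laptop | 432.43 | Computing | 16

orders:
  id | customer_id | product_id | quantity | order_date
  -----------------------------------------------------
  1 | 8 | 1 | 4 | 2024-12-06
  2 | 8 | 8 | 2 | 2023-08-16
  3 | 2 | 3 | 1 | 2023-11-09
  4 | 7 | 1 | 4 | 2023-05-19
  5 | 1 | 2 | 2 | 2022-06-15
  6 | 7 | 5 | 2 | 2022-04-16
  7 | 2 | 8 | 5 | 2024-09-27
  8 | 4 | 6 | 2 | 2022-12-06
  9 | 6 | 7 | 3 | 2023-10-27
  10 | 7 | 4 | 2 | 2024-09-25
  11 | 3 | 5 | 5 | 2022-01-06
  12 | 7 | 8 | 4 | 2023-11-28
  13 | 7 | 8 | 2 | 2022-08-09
SELECT name, signup_year FROM customers WHERE signup_year <= (SELECT MAX(signup_year) FROM customers)

Execution result:
name | signup_year
David Davis | 2024
Alice Garcia | 2024
Quinn Davis | 2018
Olivia Garcia | 2021
Henry Smith | 2021
David Davis | 2024
Olivia Johnson | 2022
Grace Jones | 2019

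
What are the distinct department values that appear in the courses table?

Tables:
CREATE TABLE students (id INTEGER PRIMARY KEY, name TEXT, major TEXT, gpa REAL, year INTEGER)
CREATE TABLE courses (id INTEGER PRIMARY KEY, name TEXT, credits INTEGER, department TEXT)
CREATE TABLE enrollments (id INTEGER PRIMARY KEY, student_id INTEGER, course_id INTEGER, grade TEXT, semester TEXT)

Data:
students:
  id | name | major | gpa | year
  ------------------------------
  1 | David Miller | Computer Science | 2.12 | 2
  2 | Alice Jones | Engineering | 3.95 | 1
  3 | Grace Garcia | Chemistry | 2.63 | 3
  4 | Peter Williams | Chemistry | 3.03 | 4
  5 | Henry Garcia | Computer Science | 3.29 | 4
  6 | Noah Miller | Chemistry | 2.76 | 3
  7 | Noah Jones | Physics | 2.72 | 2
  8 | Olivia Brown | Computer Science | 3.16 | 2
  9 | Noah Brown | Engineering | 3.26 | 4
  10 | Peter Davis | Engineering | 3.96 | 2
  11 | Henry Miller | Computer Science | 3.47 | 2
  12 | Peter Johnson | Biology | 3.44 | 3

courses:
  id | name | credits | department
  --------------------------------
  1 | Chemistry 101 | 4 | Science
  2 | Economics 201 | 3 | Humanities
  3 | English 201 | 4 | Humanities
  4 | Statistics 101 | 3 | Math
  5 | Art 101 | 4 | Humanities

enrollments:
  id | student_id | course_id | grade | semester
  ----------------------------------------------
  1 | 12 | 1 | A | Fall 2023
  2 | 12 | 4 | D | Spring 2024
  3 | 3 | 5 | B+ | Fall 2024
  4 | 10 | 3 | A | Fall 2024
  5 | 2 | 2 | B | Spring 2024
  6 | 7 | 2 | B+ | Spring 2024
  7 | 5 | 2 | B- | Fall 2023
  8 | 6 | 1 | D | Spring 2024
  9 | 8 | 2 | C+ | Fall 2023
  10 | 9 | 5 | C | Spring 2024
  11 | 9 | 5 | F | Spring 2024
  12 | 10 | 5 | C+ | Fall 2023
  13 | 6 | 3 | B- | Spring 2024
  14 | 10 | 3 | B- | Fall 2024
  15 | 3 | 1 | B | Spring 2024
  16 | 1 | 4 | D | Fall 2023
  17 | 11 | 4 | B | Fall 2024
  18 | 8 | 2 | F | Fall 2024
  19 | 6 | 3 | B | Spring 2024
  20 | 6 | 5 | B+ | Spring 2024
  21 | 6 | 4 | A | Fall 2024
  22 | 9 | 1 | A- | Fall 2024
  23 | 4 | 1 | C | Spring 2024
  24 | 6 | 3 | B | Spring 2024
SELECT DISTINCT department FROM courses

Execution result:
department
Science
Humanities
Math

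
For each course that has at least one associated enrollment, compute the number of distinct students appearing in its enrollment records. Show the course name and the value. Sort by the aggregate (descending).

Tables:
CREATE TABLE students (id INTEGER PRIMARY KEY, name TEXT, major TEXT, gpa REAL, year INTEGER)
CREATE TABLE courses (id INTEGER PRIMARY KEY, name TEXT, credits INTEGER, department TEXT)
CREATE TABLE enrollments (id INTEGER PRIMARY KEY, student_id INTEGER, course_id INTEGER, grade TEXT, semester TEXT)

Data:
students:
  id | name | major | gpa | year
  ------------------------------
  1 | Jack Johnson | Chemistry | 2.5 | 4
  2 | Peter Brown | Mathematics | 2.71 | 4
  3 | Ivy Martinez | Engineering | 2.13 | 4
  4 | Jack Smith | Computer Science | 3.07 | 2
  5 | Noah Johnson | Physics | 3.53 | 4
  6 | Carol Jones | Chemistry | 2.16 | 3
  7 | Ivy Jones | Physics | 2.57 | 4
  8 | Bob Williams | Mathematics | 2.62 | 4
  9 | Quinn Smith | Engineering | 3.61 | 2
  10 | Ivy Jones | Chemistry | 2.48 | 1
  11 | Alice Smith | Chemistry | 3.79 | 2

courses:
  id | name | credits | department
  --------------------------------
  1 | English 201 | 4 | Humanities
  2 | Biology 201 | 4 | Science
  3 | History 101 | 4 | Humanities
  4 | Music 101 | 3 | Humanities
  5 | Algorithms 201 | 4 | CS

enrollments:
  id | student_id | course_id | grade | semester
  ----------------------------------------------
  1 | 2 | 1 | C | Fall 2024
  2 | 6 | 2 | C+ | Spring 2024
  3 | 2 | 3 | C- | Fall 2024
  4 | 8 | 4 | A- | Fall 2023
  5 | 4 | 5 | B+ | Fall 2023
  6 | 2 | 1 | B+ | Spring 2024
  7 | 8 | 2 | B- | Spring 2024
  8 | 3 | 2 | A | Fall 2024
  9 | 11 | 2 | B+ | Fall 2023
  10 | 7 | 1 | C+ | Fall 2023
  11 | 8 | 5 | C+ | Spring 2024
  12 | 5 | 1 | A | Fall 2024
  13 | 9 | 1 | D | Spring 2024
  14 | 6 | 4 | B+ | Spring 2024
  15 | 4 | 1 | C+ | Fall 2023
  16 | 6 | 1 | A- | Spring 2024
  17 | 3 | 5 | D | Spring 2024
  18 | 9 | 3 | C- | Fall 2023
SELECT p.name, COUNT(DISTINCT c.student_id) AS distinct_student_count FROM enrollments c JOIN courses p ON c.course_id = p.id GROUP BY p.id, p.name ORDER BY distinct_student_count DESC

Execution result:
name | distinct_student_count
English 201 | 6
Biology 201 | 4
Algorithms 201 | 3
History 101 | 2
Music 101 | 2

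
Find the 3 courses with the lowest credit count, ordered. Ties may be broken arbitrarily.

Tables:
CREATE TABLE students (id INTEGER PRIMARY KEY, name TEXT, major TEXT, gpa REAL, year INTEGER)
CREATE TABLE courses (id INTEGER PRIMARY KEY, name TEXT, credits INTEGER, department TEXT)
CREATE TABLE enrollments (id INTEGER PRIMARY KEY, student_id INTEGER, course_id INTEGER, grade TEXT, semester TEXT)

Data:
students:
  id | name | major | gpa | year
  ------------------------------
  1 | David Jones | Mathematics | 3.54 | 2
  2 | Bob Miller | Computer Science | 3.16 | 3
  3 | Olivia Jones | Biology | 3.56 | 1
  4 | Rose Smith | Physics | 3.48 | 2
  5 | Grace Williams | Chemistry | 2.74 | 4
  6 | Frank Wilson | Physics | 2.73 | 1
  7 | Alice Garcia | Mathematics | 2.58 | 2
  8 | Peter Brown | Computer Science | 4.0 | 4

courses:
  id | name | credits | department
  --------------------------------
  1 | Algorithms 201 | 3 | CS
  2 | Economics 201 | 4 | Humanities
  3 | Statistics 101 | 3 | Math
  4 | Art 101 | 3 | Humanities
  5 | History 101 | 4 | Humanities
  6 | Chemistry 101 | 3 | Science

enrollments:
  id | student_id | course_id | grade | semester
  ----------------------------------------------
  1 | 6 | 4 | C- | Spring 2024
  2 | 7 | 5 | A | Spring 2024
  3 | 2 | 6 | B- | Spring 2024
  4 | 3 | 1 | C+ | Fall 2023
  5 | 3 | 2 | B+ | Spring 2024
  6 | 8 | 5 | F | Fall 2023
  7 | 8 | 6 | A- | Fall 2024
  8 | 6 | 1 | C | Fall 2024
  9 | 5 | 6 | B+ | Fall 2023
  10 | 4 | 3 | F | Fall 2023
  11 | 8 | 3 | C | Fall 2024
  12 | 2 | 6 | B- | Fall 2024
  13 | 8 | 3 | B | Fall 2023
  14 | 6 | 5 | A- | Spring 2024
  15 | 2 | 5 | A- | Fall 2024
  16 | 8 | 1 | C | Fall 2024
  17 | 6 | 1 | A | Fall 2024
SELECT name, credits FROM courses ORDER BY credits ASC LIMIT 3

Execution result:
name | credits
Algorithms 201 | 3
Statistics 101 | 3
Art 101 | 3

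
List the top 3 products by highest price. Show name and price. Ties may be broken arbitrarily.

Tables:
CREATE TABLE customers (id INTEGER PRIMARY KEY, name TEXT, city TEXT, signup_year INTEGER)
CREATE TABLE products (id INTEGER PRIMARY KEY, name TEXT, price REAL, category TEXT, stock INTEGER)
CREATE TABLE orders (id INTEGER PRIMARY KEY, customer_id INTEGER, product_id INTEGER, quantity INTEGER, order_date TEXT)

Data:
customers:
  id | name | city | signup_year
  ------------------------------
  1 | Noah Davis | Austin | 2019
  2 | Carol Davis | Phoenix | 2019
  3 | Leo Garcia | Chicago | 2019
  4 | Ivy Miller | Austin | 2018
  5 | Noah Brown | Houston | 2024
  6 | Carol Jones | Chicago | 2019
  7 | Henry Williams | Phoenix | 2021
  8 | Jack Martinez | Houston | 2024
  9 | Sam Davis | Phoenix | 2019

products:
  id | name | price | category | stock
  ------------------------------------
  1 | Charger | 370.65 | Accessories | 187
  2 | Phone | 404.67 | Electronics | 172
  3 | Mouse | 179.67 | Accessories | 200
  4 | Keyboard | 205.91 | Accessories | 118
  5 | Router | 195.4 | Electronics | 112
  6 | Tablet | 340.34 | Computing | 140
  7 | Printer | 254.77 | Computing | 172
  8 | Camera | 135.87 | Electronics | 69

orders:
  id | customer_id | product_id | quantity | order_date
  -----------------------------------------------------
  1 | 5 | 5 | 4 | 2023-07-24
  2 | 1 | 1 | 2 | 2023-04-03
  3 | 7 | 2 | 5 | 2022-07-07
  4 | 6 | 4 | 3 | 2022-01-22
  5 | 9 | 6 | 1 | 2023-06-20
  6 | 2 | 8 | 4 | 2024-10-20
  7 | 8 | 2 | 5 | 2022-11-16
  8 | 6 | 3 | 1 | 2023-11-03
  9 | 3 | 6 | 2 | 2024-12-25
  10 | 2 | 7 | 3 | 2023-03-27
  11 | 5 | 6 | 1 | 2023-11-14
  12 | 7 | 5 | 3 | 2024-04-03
SELECT name, price FROM products ORDER BY price DESC LIMIT 3

Execution result:
name | price
Phone | 404.67
Charger | 370.65
Tablet | 340.34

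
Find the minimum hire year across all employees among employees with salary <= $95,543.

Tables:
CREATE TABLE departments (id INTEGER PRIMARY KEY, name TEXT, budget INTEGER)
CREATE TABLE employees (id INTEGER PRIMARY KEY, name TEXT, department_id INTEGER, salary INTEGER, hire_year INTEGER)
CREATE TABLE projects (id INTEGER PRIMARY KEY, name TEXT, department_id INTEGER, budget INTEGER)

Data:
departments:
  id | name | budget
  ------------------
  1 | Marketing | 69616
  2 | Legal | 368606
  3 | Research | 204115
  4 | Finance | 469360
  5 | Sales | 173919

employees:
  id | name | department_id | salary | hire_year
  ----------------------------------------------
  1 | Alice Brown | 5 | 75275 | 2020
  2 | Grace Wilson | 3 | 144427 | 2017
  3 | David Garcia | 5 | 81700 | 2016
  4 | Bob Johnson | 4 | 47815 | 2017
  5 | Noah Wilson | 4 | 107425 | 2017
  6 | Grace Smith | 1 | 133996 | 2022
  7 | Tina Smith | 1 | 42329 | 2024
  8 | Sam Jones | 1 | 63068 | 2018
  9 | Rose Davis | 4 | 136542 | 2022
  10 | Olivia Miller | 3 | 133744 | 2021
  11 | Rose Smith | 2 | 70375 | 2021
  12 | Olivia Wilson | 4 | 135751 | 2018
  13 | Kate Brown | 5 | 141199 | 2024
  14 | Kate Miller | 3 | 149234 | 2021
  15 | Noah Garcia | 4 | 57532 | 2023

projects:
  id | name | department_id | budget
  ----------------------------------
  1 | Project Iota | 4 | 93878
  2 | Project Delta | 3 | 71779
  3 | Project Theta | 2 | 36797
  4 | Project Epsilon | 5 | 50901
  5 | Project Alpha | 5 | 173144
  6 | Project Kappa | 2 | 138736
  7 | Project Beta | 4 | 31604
SELECT MIN(hire_year) FROM employees WHERE salary <= 95543

Execution result:
2016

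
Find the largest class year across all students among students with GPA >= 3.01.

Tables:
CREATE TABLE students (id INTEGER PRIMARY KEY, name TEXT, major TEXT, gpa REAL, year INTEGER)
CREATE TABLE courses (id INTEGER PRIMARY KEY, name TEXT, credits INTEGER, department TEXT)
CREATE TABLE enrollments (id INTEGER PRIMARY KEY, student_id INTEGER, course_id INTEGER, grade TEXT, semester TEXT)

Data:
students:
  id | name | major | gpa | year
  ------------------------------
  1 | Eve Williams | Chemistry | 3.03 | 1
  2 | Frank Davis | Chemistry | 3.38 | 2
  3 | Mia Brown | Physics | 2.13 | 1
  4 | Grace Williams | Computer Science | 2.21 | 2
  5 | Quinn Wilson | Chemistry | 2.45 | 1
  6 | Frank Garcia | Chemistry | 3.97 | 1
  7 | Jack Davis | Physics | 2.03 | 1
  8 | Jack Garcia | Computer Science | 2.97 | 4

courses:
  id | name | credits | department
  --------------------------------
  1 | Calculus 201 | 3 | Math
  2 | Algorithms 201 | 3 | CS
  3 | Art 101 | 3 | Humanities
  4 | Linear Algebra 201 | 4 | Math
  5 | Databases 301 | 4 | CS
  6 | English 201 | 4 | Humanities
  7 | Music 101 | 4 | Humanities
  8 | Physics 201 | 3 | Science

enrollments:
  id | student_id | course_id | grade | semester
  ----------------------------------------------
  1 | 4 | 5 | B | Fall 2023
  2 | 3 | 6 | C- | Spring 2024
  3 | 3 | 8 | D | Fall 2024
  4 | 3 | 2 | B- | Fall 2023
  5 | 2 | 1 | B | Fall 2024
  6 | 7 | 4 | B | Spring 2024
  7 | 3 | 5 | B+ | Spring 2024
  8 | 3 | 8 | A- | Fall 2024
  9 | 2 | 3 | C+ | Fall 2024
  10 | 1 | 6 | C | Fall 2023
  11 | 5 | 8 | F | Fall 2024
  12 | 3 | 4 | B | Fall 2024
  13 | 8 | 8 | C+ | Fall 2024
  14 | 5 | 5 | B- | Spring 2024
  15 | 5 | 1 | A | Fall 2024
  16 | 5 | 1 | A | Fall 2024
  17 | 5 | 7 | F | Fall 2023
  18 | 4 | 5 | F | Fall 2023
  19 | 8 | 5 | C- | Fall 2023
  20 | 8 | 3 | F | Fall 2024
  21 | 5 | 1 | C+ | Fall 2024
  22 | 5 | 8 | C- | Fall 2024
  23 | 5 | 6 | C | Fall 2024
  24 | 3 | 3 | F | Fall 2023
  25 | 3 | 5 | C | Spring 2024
SELECT MAX(year) FROM students WHERE gpa >= 3.01

Execution result:
2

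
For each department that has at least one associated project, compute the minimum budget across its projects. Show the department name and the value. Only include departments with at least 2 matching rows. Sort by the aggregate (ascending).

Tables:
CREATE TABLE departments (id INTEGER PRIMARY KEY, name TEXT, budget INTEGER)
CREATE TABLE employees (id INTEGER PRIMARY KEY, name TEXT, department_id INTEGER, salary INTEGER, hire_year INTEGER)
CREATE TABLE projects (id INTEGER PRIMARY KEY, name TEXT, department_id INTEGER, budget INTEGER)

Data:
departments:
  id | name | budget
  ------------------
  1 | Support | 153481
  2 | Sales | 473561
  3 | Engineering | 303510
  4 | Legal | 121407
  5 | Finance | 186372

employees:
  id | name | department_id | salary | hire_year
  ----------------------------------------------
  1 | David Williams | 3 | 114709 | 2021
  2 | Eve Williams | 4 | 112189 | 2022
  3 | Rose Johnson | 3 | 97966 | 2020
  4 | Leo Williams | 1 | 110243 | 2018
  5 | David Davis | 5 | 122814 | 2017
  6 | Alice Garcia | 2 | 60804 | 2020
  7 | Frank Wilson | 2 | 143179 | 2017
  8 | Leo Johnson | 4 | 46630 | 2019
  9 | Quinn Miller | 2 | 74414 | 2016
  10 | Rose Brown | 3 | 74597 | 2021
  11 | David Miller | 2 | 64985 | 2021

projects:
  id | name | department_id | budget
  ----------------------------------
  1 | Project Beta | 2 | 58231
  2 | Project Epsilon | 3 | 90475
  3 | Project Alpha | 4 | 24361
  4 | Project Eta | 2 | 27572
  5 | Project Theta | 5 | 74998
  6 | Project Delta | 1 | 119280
SELECT p.name, MIN(c.budget) AS min_budget FROM projects c JOIN departments p ON c.department_id = p.id GROUP BY p.id, p.name HAVING COUNT(*) >= 2 ORDER BY min_budget ASC

Execution result:
name | min_budget
Sales | 27572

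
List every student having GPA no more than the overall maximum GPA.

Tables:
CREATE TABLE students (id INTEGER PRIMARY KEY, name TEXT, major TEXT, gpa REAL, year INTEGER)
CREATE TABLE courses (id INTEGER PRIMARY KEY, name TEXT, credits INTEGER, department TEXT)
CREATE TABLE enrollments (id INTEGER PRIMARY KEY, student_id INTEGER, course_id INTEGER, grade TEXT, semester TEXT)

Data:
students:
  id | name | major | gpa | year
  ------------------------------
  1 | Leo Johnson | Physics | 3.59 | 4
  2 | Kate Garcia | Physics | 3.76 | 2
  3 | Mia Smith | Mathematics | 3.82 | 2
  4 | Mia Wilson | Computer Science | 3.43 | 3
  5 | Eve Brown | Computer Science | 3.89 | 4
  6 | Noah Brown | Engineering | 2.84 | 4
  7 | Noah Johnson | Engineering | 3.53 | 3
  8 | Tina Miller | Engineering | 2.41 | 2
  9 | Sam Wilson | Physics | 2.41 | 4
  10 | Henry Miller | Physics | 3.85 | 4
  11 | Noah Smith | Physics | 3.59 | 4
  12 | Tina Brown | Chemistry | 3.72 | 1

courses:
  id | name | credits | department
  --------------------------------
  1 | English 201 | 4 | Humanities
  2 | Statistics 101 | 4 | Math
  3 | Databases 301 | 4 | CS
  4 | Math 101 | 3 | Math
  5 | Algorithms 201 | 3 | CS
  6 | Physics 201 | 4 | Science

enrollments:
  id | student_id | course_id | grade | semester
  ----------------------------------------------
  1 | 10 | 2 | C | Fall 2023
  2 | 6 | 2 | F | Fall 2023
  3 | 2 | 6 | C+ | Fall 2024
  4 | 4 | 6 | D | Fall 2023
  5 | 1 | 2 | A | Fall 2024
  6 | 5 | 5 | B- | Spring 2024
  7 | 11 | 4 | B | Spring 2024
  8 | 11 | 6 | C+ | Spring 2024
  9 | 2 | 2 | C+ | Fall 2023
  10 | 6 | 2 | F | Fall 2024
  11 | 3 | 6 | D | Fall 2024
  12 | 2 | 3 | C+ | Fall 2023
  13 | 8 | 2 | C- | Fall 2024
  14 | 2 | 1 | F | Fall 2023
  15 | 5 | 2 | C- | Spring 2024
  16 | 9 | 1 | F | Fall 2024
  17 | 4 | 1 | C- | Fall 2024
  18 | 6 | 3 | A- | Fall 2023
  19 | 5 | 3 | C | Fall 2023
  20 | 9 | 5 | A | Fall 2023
SELECT name, gpa FROM students WHERE gpa <= (SELECT MAX(gpa) FROM students)

Execution result:
name | gpa
Leo Johnson | 3.59
Kate Garcia | 3.76
Mia Smith | 3.82
Mia Wilson | 3.43
Eve Brown | 3.89
Noah Brown | 2.84
Noah Johnson | 3.53
Tina Miller | 2.41
Sam Wilson | 2.41
Henry Miller | 3.85
Noah Smith | 3.59
Tina Brown | 3.72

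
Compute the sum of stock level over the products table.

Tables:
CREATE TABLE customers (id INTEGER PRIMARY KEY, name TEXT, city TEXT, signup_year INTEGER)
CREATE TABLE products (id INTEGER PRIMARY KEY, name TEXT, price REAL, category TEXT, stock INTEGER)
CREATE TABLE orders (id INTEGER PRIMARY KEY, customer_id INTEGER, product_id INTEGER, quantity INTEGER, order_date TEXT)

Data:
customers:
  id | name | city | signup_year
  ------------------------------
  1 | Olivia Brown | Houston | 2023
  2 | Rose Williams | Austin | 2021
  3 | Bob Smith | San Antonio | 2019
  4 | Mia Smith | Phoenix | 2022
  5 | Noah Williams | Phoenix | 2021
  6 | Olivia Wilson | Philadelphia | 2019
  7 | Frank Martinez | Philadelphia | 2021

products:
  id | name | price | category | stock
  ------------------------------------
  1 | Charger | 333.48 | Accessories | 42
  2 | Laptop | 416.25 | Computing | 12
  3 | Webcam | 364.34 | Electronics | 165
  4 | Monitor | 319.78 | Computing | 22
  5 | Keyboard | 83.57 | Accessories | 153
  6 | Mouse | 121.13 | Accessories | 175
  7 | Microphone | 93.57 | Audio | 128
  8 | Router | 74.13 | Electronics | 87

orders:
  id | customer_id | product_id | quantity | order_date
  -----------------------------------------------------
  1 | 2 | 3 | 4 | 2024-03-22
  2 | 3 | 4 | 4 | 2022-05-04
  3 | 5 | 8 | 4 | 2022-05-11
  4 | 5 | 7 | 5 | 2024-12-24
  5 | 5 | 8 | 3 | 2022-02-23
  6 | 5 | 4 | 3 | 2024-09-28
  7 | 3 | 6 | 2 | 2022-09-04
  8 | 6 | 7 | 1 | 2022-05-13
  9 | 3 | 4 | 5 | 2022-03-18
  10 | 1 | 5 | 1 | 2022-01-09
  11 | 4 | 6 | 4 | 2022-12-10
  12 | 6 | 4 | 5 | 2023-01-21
SELECT SUM(stock) FROM products

Execution result:
784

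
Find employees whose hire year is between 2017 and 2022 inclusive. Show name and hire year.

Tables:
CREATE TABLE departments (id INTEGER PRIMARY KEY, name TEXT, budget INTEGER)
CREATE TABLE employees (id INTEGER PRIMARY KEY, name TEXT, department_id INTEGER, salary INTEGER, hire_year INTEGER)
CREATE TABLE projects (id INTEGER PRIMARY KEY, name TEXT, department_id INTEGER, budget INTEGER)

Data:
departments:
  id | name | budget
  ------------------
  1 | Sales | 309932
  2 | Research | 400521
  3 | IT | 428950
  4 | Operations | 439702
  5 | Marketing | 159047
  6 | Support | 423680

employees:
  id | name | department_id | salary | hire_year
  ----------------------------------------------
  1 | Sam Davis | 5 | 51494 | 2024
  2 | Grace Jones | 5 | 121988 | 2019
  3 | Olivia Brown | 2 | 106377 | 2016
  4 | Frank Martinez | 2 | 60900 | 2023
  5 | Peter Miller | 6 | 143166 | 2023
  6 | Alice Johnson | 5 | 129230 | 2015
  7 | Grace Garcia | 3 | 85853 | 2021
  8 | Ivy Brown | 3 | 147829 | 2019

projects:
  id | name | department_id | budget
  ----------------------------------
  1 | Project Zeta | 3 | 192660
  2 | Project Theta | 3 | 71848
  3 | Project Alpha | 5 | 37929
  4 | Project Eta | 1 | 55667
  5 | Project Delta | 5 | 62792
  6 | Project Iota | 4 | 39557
SELECT name, hire_year FROM employees WHERE hire_year BETWEEN 2017 AND 2022

Execution result:
name | hire_year
Grace Jones | 2019
Grace Garcia | 2021
Ivy Brown | 2019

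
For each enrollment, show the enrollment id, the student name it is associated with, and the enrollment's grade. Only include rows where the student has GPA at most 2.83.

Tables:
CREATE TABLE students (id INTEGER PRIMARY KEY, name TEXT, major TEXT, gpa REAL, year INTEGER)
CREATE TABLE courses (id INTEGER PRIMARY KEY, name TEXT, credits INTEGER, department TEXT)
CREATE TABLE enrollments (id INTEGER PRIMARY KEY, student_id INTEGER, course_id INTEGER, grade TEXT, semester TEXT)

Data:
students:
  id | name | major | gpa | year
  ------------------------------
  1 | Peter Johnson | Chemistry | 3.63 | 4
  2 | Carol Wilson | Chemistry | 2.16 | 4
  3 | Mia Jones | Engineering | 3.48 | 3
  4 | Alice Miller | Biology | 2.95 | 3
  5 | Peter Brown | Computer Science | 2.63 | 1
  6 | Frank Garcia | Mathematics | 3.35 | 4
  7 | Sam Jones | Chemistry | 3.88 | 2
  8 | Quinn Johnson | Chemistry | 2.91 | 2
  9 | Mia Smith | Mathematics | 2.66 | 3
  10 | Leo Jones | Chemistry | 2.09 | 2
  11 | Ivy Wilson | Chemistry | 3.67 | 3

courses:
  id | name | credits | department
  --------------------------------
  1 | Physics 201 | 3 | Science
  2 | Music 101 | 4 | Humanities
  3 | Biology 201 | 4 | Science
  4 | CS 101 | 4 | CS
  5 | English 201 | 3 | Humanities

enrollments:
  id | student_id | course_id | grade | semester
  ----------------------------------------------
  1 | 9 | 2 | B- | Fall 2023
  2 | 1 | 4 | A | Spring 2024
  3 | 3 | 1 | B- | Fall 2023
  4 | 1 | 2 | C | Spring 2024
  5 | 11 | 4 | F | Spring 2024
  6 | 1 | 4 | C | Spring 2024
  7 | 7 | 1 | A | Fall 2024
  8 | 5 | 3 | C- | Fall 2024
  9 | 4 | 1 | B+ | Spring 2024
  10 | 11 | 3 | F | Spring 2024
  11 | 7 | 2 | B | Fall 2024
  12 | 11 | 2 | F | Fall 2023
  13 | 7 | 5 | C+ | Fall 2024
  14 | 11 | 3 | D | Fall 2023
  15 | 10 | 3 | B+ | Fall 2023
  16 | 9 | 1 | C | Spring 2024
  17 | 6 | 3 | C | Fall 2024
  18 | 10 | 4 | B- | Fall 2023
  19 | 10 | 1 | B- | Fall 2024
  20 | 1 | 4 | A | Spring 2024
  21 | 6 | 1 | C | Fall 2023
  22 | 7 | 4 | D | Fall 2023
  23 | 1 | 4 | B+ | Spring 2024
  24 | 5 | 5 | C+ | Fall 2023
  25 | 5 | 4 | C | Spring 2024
SELECT c.id, p.name AS student, c.grade FROM enrollments c JOIN students p ON c.student_id = p.id WHERE p.gpa <= 2.83

Execution result:
id | student | grade
1 | Mia Smith | B-
8 | Peter Brown | C-
15 | Leo Jones | B+
16 | Mia Smith | C
18 | Leo Jones | B-
19 | Leo Jones | B-
24 | Peter Brown | C+
25 | Peter Brown | C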